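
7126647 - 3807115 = 3319532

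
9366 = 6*1561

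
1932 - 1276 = 656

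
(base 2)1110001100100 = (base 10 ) 7268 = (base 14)2912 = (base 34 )69q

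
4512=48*94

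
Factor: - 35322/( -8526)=29/7 = 7^( - 1 )*29^1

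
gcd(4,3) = 1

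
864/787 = 864/787 = 1.10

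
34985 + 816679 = 851664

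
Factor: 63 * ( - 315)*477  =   - 9466065 = - 3^6*5^1*7^2 * 53^1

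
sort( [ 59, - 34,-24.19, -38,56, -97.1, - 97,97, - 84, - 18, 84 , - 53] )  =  [ - 97.1,  -  97 ,  -  84,  -  53, - 38, - 34, - 24.19, - 18,56 , 59,84, 97] 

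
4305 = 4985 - 680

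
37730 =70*539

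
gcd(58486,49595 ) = 1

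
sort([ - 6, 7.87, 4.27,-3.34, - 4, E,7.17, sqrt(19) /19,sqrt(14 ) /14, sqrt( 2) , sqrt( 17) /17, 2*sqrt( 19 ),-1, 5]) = [ - 6, - 4, - 3.34,  -  1, sqrt( 19)/19, sqrt(17 ) /17, sqrt( 14 ) /14,  sqrt(2), E, 4.27, 5,7.17, 7.87, 2*sqrt( 19 )]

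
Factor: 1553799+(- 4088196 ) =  - 2534397= - 3^1*29^1 * 29131^1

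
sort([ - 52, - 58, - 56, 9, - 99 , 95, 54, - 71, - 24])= [ - 99 , - 71, - 58, - 56,  -  52, - 24,  9, 54,95 ] 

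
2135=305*7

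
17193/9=5731/3 = 1910.33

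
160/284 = 40/71 = 0.56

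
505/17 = 29+12/17 = 29.71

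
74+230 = 304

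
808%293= 222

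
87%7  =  3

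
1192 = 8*149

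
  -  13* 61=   -  793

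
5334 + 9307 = 14641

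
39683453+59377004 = 99060457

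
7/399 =1/57  =  0.02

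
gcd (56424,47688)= 24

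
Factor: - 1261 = - 13^1*97^1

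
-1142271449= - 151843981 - 990427468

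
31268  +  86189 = 117457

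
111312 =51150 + 60162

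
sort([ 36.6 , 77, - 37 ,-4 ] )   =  [ - 37, - 4, 36.6,  77 ] 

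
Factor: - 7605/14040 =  - 13/24 = -2^( - 3)*3^ ( - 1)  *13^1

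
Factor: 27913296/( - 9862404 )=  -  2^2*107^( - 1)*7681^ ( - 1)*581527^1= -2326108/821867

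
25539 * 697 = 17800683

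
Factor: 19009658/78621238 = 541^1*17569^1*39310619^(  -  1)= 9504829/39310619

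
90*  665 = 59850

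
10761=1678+9083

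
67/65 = 67/65=1.03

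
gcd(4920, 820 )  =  820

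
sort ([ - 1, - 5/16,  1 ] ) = [ - 1,- 5/16, 1 ]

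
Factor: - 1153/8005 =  -5^( - 1)*1153^1*1601^( - 1 ) 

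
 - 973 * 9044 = -8799812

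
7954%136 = 66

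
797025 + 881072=1678097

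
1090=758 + 332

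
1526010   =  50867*30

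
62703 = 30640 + 32063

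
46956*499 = 23431044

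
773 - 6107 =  - 5334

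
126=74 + 52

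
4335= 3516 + 819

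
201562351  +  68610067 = 270172418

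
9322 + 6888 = 16210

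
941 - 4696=-3755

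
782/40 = 19 + 11/20 = 19.55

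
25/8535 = 5/1707 = 0.00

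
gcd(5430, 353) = 1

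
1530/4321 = 1530/4321 = 0.35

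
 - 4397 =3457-7854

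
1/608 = 1/608 = 0.00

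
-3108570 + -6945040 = -10053610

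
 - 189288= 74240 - 263528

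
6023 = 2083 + 3940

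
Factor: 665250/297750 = 887/397  =  397^( - 1)*887^1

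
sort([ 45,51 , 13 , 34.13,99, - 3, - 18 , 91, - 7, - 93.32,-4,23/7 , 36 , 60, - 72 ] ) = [ - 93.32,  -  72,  -  18, - 7, - 4 ,-3 , 23/7, 13,34.13,36, 45 , 51, 60,91,99]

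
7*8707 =60949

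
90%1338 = 90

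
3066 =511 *6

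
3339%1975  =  1364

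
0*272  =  0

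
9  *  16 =144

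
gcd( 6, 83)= 1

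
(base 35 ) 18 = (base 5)133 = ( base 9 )47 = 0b101011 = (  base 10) 43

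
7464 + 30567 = 38031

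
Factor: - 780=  - 2^2*3^1*5^1*13^1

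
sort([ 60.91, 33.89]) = [33.89, 60.91 ] 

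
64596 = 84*769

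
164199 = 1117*147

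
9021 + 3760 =12781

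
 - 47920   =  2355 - 50275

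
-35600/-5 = 7120 + 0/1 = 7120.00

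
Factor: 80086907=37^1*2164511^1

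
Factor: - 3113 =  - 11^1*283^1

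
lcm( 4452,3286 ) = 138012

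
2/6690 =1/3345 = 0.00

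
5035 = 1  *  5035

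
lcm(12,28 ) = 84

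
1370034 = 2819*486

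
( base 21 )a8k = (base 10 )4598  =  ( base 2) 1000111110110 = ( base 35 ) 3QD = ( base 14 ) 1966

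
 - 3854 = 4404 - 8258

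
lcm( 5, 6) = 30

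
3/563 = 3/563 = 0.01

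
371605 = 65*5717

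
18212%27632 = 18212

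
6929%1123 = 191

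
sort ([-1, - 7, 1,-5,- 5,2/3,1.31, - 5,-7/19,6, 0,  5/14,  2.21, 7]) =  [-7,-5,  -  5, - 5,-1, - 7/19, 0, 5/14,2/3, 1, 1.31, 2.21,6 , 7]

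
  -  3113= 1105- 4218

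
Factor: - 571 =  - 571^1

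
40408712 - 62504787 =-22096075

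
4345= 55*79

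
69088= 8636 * 8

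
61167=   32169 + 28998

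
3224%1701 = 1523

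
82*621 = 50922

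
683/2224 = 683/2224 = 0.31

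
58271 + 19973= 78244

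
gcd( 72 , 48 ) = 24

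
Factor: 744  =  2^3*3^1*31^1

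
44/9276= 11/2319 =0.00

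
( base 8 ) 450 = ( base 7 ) 602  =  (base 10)296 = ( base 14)172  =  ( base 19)fb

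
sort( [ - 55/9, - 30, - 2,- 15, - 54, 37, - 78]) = [ - 78,-54, - 30,- 15, - 55/9, - 2, 37 ]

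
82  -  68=14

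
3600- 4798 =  - 1198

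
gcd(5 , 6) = 1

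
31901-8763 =23138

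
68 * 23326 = 1586168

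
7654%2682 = 2290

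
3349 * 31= 103819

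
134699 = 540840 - 406141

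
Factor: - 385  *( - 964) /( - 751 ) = - 371140/751 = -2^2*5^1*7^1*11^1*241^1*751^( - 1)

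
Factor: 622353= 3^1*17^1*12203^1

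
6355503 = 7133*891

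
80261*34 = 2728874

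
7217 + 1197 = 8414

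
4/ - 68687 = -1 + 68683/68687 = - 0.00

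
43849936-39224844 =4625092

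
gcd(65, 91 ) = 13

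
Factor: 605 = 5^1*11^2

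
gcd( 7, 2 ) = 1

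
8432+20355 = 28787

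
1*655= 655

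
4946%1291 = 1073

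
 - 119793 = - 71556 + -48237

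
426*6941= 2956866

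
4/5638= 2/2819=0.00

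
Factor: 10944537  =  3^1*3648179^1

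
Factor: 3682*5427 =19982214= 2^1*3^4*7^1*67^1*263^1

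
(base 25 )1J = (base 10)44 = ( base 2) 101100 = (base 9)48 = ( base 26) 1i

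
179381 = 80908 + 98473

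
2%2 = 0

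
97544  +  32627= 130171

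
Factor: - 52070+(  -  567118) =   -  619188 = - 2^2*3^1*51599^1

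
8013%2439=696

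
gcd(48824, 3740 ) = 68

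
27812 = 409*68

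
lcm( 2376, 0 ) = 0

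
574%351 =223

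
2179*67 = 145993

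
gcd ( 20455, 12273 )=4091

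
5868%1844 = 336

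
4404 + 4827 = 9231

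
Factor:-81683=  - 7^2*1667^1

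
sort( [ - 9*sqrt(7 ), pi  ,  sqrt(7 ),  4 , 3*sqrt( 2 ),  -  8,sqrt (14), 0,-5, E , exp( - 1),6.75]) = [ - 9 * sqrt(7 ), - 8, - 5,0,exp( - 1),sqrt( 7),E, pi,sqrt ( 14 ), 4, 3 * sqrt( 2 ), 6.75 ]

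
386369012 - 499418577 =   -  113049565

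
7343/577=12 + 419/577 = 12.73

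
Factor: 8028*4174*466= 2^4*3^2*223^1*233^1 * 2087^1=15615134352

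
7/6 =1 + 1/6 = 1.17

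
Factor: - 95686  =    -  2^1*47843^1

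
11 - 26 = - 15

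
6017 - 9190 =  - 3173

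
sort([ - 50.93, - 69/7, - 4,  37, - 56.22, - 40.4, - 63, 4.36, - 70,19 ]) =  [ - 70, - 63, - 56.22, - 50.93, - 40.4 , - 69/7, - 4, 4.36,19, 37 ] 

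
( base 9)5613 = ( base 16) 102f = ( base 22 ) 8C7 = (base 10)4143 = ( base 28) 57r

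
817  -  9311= -8494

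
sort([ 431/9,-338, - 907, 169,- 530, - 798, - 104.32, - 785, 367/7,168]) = [-907,- 798,  -  785,  -  530,- 338, -104.32, 431/9, 367/7  ,  168, 169 ]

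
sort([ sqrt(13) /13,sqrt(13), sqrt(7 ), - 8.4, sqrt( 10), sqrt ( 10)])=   [ - 8.4, sqrt(13 ) /13,  sqrt( 7), sqrt(10), sqrt( 10),sqrt(13)]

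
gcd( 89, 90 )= 1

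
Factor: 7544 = 2^3*23^1*41^1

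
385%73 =20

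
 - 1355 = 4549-5904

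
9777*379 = 3705483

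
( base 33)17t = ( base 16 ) 545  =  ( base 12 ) 945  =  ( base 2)10101000101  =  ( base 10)1349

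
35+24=59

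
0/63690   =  0 = 0.00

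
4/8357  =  4/8357 = 0.00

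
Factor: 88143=3^1 *11^1  *  2671^1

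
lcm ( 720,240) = 720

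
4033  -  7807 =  - 3774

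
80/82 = 40/41= 0.98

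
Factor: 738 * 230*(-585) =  -99297900= - 2^2*3^4*5^2*13^1*23^1*41^1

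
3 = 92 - 89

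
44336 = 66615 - 22279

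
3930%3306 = 624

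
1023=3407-2384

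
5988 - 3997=1991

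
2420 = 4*605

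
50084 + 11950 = 62034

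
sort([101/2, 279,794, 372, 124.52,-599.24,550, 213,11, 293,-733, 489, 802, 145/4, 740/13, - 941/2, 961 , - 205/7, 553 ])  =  [ - 733 , - 599.24, - 941/2, - 205/7,  11, 145/4,101/2,740/13, 124.52, 213 , 279, 293 , 372, 489,550, 553, 794, 802, 961 ]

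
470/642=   235/321 = 0.73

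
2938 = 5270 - 2332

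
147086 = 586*251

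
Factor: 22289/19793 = 31^1 * 719^1 * 19793^(-1 ) 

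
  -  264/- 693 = 8/21 = 0.38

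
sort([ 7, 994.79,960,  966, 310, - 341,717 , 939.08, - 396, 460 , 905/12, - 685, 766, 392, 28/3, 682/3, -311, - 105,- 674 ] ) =[ - 685,  -  674 , - 396,- 341 ,-311,-105,7,28/3, 905/12,  682/3, 310,392,460  ,  717 , 766, 939.08 , 960 , 966, 994.79]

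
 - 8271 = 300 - 8571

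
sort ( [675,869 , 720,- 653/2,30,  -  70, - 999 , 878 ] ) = [ - 999, - 653/2,  -  70,30,675,720,869,878]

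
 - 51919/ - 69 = 752  +  31/69 =752.45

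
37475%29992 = 7483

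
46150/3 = 15383 + 1/3 = 15383.33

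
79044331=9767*8093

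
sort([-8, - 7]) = [ - 8, - 7] 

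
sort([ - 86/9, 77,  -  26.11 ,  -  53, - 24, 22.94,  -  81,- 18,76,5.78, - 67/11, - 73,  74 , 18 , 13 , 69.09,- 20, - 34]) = [ - 81, - 73, - 53, - 34, - 26.11 ,-24, - 20, - 18, - 86/9,  -  67/11, 5.78, 13, 18, 22.94, 69.09,74,  76, 77]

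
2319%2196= 123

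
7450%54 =52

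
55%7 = 6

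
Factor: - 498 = -2^1  *3^1 * 83^1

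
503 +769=1272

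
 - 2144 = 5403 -7547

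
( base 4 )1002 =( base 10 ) 66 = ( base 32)22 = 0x42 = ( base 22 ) 30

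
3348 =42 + 3306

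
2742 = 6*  457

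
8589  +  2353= 10942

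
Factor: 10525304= 2^3*151^1*8713^1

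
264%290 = 264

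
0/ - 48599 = 0/1 = -0.00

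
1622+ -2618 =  - 996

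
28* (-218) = -6104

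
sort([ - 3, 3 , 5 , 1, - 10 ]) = [-10, -3,1,3,  5] 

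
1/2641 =1/2641 = 0.00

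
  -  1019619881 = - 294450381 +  - 725169500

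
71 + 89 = 160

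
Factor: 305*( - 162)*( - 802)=2^2*3^4*5^1*61^1 * 401^1 = 39626820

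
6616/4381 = 6616/4381=1.51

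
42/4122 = 7/687=0.01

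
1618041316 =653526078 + 964515238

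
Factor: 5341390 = 2^1*5^1*293^1*1823^1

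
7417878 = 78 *95101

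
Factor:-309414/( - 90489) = 2^1*31^( - 1)*53^1  =  106/31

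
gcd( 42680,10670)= 10670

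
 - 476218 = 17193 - 493411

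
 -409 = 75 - 484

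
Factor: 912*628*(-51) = -2^6 * 3^2*17^1 *19^1*157^1 = - 29209536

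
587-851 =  - 264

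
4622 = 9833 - 5211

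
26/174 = 13/87 = 0.15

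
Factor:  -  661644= - 2^2 * 3^2*18379^1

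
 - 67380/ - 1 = 67380/1 = 67380.00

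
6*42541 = 255246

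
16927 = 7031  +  9896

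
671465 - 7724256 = -7052791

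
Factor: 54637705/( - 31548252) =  -2^( - 2 )*3^(-1)  *  5^1 *2629021^( - 1)*10927541^1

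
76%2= 0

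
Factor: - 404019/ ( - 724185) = 5^ ( - 1) * 19^( - 1) * 53^1 = 53/95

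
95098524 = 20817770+74280754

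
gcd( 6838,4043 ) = 13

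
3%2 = 1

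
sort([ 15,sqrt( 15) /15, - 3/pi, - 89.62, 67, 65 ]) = [- 89.62, - 3/pi, sqrt ( 15 )/15, 15,65,67 ] 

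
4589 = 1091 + 3498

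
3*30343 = 91029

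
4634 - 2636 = 1998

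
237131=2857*83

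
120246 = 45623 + 74623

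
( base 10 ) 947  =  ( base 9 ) 1262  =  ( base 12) 66B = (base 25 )1CM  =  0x3b3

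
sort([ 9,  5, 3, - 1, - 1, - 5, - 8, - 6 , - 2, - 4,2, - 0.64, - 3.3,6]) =[ - 8, - 6, - 5, - 4,-3.3, - 2, - 1, - 1, - 0.64, 2, 3, 5, 6 , 9 ]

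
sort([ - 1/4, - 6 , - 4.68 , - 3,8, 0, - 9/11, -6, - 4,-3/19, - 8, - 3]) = [ - 8,-6, - 6,-4.68  ,-4,-3, - 3, - 9/11, - 1/4  , - 3/19,0,8 ] 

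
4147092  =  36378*114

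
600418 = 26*23093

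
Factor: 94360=2^3 *5^1 *7^1*337^1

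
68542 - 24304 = 44238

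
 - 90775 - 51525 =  - 142300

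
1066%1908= 1066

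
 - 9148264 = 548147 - 9696411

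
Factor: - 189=-3^3 *7^1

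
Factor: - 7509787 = -7509787^1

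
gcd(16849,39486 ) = 1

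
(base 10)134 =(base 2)10000110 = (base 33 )42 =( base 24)5E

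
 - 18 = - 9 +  - 9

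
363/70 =363/70=5.19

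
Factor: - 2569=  - 7^1 * 367^1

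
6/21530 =3/10765= 0.00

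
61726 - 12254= 49472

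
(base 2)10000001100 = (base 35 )TL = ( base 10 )1036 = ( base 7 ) 3010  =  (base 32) 10C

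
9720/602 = 16 + 44/301 = 16.15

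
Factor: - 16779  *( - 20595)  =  3^2 *5^1*7^1*17^1*47^1* 1373^1 = 345563505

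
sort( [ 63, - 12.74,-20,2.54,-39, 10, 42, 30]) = [-39,-20,-12.74, 2.54, 10, 30, 42, 63 ]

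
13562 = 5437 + 8125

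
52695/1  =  52695 =52695.00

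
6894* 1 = 6894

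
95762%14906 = 6326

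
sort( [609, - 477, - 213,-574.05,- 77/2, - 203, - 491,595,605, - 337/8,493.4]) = [ - 574.05, - 491, - 477, - 213, - 203, - 337/8, - 77/2,493.4,595,605, 609]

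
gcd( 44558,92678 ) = 2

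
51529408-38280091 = 13249317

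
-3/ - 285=1/95  =  0.01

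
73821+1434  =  75255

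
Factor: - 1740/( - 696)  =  2^( - 1)*5^1  =  5/2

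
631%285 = 61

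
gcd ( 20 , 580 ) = 20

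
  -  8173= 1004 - 9177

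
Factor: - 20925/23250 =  - 2^(- 1 )*3^2*5^(-1) = - 9/10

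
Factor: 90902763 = 3^3*7^1*480967^1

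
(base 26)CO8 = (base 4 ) 2020220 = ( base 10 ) 8744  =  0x2228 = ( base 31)932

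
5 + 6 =11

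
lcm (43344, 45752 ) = 823536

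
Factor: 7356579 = 3^1 * 31^1*79103^1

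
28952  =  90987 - 62035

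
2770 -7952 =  - 5182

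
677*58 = 39266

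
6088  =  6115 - 27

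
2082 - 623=1459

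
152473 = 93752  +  58721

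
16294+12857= 29151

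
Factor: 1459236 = 2^2*3^1*277^1*439^1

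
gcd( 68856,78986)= 2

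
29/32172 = 29/32172 = 0.00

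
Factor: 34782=2^1*3^1*11^1*17^1*31^1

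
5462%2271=920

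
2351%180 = 11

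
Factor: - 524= - 2^2*131^1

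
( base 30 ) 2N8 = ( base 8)4702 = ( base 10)2498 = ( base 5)34443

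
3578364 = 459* 7796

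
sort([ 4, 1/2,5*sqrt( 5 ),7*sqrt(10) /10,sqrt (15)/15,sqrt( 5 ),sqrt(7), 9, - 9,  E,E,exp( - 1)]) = [ - 9, sqrt(15 ) /15,  exp( - 1 ),1/2,7*sqrt( 10 )/10, sqrt ( 5), sqrt(7), E,E,4, 9,5 * sqrt (5)]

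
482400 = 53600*9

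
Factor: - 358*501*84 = -15066072 =-2^3*3^2*7^1*167^1 * 179^1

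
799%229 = 112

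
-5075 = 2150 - 7225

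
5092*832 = 4236544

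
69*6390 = 440910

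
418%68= 10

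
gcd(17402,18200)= 14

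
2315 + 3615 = 5930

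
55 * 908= 49940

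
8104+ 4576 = 12680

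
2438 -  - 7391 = 9829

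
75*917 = 68775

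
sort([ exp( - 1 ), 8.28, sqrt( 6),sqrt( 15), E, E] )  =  [ exp( - 1),  sqrt(6),E, E,sqrt ( 15), 8.28 ]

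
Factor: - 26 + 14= - 12= - 2^2 *3^1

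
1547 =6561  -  5014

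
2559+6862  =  9421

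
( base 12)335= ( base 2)111011001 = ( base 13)2a5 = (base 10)473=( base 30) FN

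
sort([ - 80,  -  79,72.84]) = [ - 80, - 79,72.84 ]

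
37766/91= 37766/91 = 415.01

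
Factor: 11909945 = 5^1* 17^1*61^1*2297^1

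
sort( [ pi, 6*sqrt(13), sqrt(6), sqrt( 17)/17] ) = [ sqrt( 17) /17,sqrt( 6 ),pi, 6*sqrt( 13 )]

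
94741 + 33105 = 127846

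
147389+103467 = 250856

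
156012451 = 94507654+61504797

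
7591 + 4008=11599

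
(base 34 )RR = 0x3B1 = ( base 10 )945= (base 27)180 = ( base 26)1a9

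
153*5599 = 856647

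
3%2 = 1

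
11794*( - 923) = - 10885862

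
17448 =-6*( - 2908 )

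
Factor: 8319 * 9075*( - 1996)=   -  2^2*3^2 * 5^2 * 11^2* 47^1 * 59^1*499^1 = - 150687870300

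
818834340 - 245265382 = 573568958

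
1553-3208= - 1655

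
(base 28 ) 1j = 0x2f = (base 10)47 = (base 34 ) 1d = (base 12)3B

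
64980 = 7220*9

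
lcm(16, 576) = 576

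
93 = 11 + 82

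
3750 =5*750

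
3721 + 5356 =9077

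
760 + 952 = 1712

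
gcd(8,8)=8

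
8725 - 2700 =6025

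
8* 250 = 2000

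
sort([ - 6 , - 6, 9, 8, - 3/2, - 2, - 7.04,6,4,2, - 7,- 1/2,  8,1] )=[ - 7.04, - 7 , - 6, - 6, - 2, - 3/2,- 1/2,1, 2  ,  4,6, 8,8,9]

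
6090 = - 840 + 6930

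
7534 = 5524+2010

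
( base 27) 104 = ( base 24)16d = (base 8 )1335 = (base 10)733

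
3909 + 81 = 3990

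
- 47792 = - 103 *464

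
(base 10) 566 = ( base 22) 13G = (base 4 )20312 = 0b1000110110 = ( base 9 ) 688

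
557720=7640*73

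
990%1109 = 990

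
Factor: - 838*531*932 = - 2^3 * 3^2*59^1*233^1 * 419^1 = - 414719496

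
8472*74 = 626928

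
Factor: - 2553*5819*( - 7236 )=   107497343052=2^2 *3^4*11^1 * 23^3 * 37^1 * 67^1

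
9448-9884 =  - 436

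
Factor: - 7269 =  - 3^1*2423^1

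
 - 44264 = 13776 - 58040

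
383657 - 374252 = 9405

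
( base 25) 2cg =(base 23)2m2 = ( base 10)1566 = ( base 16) 61E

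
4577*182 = 833014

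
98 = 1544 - 1446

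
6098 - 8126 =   -  2028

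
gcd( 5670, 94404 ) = 6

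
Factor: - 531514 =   -  2^1*265757^1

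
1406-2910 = -1504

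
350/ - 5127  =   - 1 + 4777/5127 = - 0.07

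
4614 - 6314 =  - 1700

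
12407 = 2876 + 9531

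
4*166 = 664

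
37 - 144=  - 107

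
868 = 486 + 382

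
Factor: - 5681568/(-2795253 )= 2^5 * 59183^1*931751^( - 1 )= 1893856/931751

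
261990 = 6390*41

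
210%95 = 20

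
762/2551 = 762/2551 = 0.30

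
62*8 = 496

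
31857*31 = 987567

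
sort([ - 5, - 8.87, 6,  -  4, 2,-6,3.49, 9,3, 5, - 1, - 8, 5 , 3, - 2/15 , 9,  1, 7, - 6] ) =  [ - 8.87 ,  -  8, - 6,- 6, - 5,-4, - 1 , - 2/15, 1,2,  3, 3,3.49 , 5,  5, 6, 7, 9, 9 ] 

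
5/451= 5/451 = 0.01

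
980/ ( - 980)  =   - 1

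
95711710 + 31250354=126962064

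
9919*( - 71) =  - 704249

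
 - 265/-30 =53/6=8.83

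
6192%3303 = 2889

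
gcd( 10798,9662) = 2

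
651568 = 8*81446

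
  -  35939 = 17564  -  53503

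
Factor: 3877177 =193^1*20089^1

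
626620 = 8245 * 76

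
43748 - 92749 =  - 49001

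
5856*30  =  175680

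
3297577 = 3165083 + 132494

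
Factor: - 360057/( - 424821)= 19^(-1) * 29^ ( - 1 )*467^1 = 467/551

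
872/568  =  1+38/71 = 1.54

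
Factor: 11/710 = 2^( - 1)*5^(  -  1 )*11^1*71^( - 1 ) 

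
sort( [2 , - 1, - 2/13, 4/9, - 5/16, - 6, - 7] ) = [ - 7, - 6 , - 1 ,-5/16,-2/13, 4/9 , 2]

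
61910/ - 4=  - 15478 + 1/2 = -15477.50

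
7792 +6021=13813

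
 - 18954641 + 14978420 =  - 3976221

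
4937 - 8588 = - 3651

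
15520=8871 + 6649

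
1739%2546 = 1739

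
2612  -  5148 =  - 2536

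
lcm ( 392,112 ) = 784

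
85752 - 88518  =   - 2766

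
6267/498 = 2089/166= 12.58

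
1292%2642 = 1292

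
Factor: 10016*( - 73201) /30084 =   -  2^3 *3^(-1)*23^( - 1)*71^1  *109^( - 1)*313^1*1031^1 = - 183295304/7521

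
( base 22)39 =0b1001011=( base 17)47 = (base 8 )113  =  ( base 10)75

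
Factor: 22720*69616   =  1581675520 = 2^10*5^1 * 19^1*71^1 * 229^1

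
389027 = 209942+179085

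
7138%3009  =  1120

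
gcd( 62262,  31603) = 1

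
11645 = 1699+9946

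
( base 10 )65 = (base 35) 1u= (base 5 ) 230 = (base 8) 101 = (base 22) 2L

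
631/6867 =631/6867 = 0.09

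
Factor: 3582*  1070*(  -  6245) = -23935461300 = - 2^2*3^2 * 5^2*107^1 * 199^1*1249^1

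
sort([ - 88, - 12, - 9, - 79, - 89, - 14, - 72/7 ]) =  [ - 89, - 88, - 79,-14, - 12, - 72/7, -9]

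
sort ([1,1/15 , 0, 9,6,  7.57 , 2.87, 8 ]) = [0,  1/15, 1,  2.87, 6 , 7.57, 8, 9] 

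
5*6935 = 34675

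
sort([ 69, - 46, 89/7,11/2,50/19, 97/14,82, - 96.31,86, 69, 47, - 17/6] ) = [ - 96.31, - 46, - 17/6, 50/19,  11/2,97/14,  89/7, 47 , 69,69,82,86 ]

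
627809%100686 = 23693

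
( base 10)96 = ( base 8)140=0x60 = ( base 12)80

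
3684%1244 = 1196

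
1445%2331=1445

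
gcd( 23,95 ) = 1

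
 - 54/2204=  -  27/1102  =  - 0.02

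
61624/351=61624/351 = 175.57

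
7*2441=17087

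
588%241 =106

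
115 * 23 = 2645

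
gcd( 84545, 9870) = 5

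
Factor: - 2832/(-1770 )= 8/5 = 2^3*5^( - 1)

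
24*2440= 58560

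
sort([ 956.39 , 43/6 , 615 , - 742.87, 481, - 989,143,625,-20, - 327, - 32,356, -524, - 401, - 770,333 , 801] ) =[-989 , - 770, - 742.87, - 524, - 401, - 327, - 32, - 20, 43/6,143,333,  356 , 481,615,  625, 801,956.39 ]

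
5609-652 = 4957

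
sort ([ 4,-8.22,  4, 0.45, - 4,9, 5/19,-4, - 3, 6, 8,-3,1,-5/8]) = [ - 8.22, - 4,-4,-3,  -  3,-5/8, 5/19,0.45, 1, 4,4,6 , 8,9]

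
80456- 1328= 79128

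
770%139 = 75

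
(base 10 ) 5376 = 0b1010100000000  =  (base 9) 7333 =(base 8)12400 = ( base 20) D8G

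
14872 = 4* 3718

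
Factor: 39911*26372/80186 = 2^1*19^1*107^1*347^1*373^1*40093^( - 1) = 526266446/40093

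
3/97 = 3/97 = 0.03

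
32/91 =32/91 = 0.35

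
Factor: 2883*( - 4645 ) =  -3^1*5^1 * 31^2*929^1 = -13391535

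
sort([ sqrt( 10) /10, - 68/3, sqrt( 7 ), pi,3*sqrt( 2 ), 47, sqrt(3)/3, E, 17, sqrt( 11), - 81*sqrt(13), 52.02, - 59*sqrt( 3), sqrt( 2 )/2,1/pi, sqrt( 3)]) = [ - 81*sqrt(13),- 59*sqrt(3 ), - 68/3, sqrt( 10 )/10, 1/pi, sqrt( 3 ) /3, sqrt( 2 ) /2, sqrt(3 ),sqrt( 7),E,  pi,sqrt(11 ),3*sqrt( 2 ),17, 47, 52.02 ]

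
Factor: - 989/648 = -2^(  -  3 ) * 3^( - 4)*23^1*43^1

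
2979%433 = 381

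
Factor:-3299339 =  - 59^1*55921^1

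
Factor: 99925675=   5^2*1427^1*2801^1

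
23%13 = 10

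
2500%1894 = 606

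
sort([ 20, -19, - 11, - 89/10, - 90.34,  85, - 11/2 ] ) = [ - 90.34, - 19,  -  11, - 89/10,  -  11/2, 20 , 85] 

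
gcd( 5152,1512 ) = 56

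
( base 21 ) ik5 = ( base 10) 8363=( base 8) 20253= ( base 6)102415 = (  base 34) 77x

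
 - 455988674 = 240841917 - 696830591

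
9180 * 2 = 18360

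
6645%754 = 613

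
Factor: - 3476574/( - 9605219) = 2^1 *3^3*13^( - 1 )*64381^1*738863^(- 1 ) 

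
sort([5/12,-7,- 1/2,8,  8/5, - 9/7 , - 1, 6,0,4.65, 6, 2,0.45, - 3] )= [-7, - 3, - 9/7, - 1, - 1/2, 0 , 5/12, 0.45,8/5 , 2,  4.65 , 6, 6, 8]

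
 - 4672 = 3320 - 7992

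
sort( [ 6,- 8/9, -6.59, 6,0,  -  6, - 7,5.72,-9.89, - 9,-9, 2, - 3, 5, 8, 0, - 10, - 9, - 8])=[ - 10, - 9.89, - 9,-9 , - 9 , - 8, - 7,-6.59 ,-6, - 3, - 8/9, 0,0 , 2, 5 , 5.72,6,  6,8]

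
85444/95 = 899 + 39/95 = 899.41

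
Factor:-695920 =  - 2^4 * 5^1*8699^1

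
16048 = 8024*2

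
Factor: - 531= - 3^2*59^1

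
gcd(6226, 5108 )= 2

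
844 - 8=836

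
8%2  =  0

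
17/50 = 17/50 = 0.34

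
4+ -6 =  - 2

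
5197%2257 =683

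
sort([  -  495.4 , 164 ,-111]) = [ - 495.4,-111,164]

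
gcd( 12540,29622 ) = 6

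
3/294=1/98 = 0.01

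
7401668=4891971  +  2509697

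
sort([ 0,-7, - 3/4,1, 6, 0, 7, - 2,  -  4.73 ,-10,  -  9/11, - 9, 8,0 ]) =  [ - 10, - 9, - 7,-4.73,-2,-9/11, - 3/4, 0,0,  0, 1, 6,7,8 ]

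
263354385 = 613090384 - 349735999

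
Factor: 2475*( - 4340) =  - 2^2*3^2*5^3*7^1*11^1*31^1  =  - 10741500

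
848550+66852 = 915402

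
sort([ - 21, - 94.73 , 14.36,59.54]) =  [ -94.73, - 21,  14.36 , 59.54 ]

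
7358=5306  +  2052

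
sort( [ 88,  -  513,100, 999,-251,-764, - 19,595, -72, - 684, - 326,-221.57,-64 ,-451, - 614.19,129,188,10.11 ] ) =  [ - 764, -684, - 614.19, - 513, - 451,- 326,-251,  -  221.57,-72, - 64, - 19,10.11, 88,100,  129,188 , 595,999 ]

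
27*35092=947484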